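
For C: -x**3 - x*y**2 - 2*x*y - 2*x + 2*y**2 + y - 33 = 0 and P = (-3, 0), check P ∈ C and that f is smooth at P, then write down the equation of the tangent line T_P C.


Tangent line at P: -29*x + 7*y - 87 = 0.

Step 1: f(-3, 0) = 0, so P lies on C.
Step 2: partial derivatives
  f_x(x, y) = -3*x**2 - y**2 - 2*y - 2, f_y(x, y) = -2*x*y - 2*x + 4*y + 1.
  f_x(P) = -29, f_y(P) = 7 (gradient nonzero, so P is smooth).
Step 3: tangent line at P: -29·(x − -3) + 7·(y − 0) = 0.
Expanding: -29*x + 7*y - 87 = 0.


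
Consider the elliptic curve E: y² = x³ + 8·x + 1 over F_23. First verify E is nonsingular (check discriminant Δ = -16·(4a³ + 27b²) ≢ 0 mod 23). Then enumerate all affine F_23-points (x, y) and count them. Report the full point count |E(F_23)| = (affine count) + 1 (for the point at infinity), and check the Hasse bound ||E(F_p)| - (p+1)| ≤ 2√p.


Affine points = {(0, 1), (0, 22), (2, 5), (2, 18), (3, 11), (3, 12), (6, 9), (6, 14), (7, 3), (7, 20), (8, 5), (8, 18), (10, 0), (12, 10), (12, 13), (13, 5), (13, 18), (15, 0), (16, 4), (16, 19), (17, 6), (17, 17), (21, 0)}; affine count = 23; |E(F_23)| = 24.

Discriminant check: Δ ∝ 4a³ + 27b² = 4·8³ + 27·1² = 4·512 + 27·1 ≡ 5 (mod 23). Nonzero ⇒ E is nonsingular.
For each x ∈ F_23, compute rhs = x³ + 8·x + 1 mod 23, then count y ∈ F_23 with y² ≡ rhs.
  x = 0: rhs = 1, matching y values: 1, 22 (2 points).
  x = 1: rhs = 10, matching y values: none (0 points).
  x = 2: rhs = 2, matching y values: 5, 18 (2 points).
  x = 3: rhs = 6, matching y values: 11, 12 (2 points).
  x = 4: rhs = 5, matching y values: none (0 points).
  x = 5: rhs = 5, matching y values: none (0 points).
  x = 6: rhs = 12, matching y values: 9, 14 (2 points).
  x = 7: rhs = 9, matching y values: 3, 20 (2 points).
  x = 8: rhs = 2, matching y values: 5, 18 (2 points).
  x = 9: rhs = 20, matching y values: none (0 points).
  x = 10: rhs = 0, matching y values: 0 (1 points).
  x = 11: rhs = 17, matching y values: none (0 points).
  x = 12: rhs = 8, matching y values: 10, 13 (2 points).
  x = 13: rhs = 2, matching y values: 5, 18 (2 points).
  x = 14: rhs = 5, matching y values: none (0 points).
  x = 15: rhs = 0, matching y values: 0 (1 points).
  x = 16: rhs = 16, matching y values: 4, 19 (2 points).
  x = 17: rhs = 13, matching y values: 6, 17 (2 points).
  x = 18: rhs = 20, matching y values: none (0 points).
  x = 19: rhs = 20, matching y values: none (0 points).
  x = 20: rhs = 19, matching y values: none (0 points).
  x = 21: rhs = 0, matching y values: 0 (1 points).
  x = 22: rhs = 15, matching y values: none (0 points).
Total affine count: 23.
Full point count |E(F_23)| = 23 + 1 = 24.
Hasse bound: |24 − (23+1)| = |0| = 0 ≤ 2√23 ≈ 9.5917 ✓.


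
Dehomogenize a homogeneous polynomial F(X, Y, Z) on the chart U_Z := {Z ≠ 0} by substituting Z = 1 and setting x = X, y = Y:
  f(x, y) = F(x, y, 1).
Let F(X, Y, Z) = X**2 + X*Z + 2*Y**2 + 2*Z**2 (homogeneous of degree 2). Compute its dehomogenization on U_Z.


f(x, y) = x**2 + x + 2*y**2 + 2

On U_Z we set Z = 1. Each monomial c·X^i·Y^j·Z^k in F becomes c·x^i·y^j·1^k = c·x^i·y^j.
Substituting Z = 1: F(X, Y, 1) = x**2 + x + 2*y**2 + 2.
Note: deg(f) ≤ deg(F) = 2; strict inequality happens when F is divisible by Z (lost terms).


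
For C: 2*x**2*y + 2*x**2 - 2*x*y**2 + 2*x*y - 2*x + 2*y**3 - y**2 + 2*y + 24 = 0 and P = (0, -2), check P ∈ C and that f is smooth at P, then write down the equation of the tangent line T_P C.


Tangent line at P: -14*x + 30*y + 60 = 0.

Step 1: f(0, -2) = 0, so P lies on C.
Step 2: partial derivatives
  f_x(x, y) = 4*x*y + 4*x - 2*y**2 + 2*y - 2, f_y(x, y) = 2*x**2 - 4*x*y + 2*x + 6*y**2 - 2*y + 2.
  f_x(P) = -14, f_y(P) = 30 (gradient nonzero, so P is smooth).
Step 3: tangent line at P: -14·(x − 0) + 30·(y − -2) = 0.
Expanding: -14*x + 30*y + 60 = 0.


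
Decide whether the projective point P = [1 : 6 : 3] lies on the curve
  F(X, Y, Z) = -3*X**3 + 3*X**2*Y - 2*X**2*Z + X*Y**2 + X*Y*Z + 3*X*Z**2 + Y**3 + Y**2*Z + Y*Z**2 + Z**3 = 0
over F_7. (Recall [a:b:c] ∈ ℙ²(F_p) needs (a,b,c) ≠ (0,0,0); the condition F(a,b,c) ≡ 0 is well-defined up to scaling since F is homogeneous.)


F(1,6,3) ≡ 5 (mod 7); P is NOT on the curve.

Evaluate F(1, 6, 3) term-by-term (mod 7).
  -3*X**3 ↦ -3·1·1·1 = -3
  3*X**2*Y ↦ 3·1·6·1 = 18
  -2*X**2*Z ↦ -2·1·1·3 = -6
  X*Y**2 ↦ 1·1·36·1 = 36
  X*Y*Z ↦ 1·1·6·3 = 18
  3*X*Z**2 ↦ 3·1·1·9 = 27
  Y**3 ↦ 1·1·216·1 = 216
  Y**2*Z ↦ 1·1·36·3 = 108
  Y*Z**2 ↦ 1·1·6·9 = 54
  Z**3 ↦ 1·1·1·27 = 27
Sum: F(1, 6, 3) = (-3) + (18) + (-6) + (36) + (18) + (27) + (216) + (108) + (54) + (27) = 495.
Reducing mod 7: 495 ≡ 5 (mod 7).
Since F(a, b, c) ≡ 5 ≠ 0 (mod 7), P does NOT lie on the curve.


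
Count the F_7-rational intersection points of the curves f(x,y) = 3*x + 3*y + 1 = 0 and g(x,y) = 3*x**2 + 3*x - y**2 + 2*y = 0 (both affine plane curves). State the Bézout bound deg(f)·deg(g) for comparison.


Common zeros: {(0, 2), (1, 1)}; count = 2; Bézout bound = 2.

deg(f) = 1, deg(g) = 2, so Bézout bound = 2.
Scan x ∈ F_7. For each x, list the y ∈ F_7 with f(x, y) ≡ 0 and those with g(x, y) ≡ 0 (mod 7); the common zeros in that column are the intersection.
  x = 0: f ≡ 0 at y ∈ {2}; g ≡ 0 at y ∈ {0, 2}; common: {2}.
  x = 1: f ≡ 0 at y ∈ {1}; g ≡ 0 at y ∈ {1}; common: {1}.
  x = 2: f ≡ 0 at y ∈ {0}; g ≡ 0 at y ∈ ∅; common: ∅.
  x = 3: f ≡ 0 at y ∈ {6}; g ≡ 0 at y ∈ {4, 5}; common: ∅.
  x = 4: f ≡ 0 at y ∈ {5}; g ≡ 0 at y ∈ ∅; common: ∅.
  x = 5: f ≡ 0 at y ∈ {4}; g ≡ 0 at y ∈ {1}; common: ∅.
  x = 6: f ≡ 0 at y ∈ {3}; g ≡ 0 at y ∈ {0, 2}; common: ∅.
Collecting: common zeros = {(0, 2), (1, 1)}, so the count is 2.
Comparison with the Bézout bound: 2 ≤ 2 = deg(f)·deg(g), as expected for curves with no common component (the bound is attained).


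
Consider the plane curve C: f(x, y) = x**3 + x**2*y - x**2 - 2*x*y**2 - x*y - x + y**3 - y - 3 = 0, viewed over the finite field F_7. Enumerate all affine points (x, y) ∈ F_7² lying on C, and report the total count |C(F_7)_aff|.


Affine F_7-points: {(0, 3), (2, 2), (2, 3), (2, 6), (3, 3), (3, 4), (3, 6), (4, 4), (4, 5), (4, 6), (5, 2), (6, 1), (6, 2)}; count = 13.

For each of the 49 pairs (x, y) ∈ F_7², evaluate f(x, y) mod 7. Record the zeros.
  x = 0: [0↦4, 1↦4, 2↦3, 3↦0, 4↦1, 5↦5, 6↦4]  zeros at y ∈ {3}
  x = 1: [0↦3, 1↦1, 2↦1, 3↦2, 4↦3, 5↦3, 6↦1]  zeros at y ∈ ∅
  x = 2: [0↦6, 1↦4, 2↦0, 3↦0, 4↦3, 5↦1, 6↦0]  zeros at y ∈ {2, 3, 6}
  x = 3: [0↦5, 1↦5, 2↦6, 3↦0, 4↦0, 5↦5, 6↦0]  zeros at y ∈ {3, 4, 6}
  x = 4: [0↦6, 1↦3, 2↦4, 3↦1, 4↦0, 5↦0, 6↦0]  zeros at y ∈ {4, 5, 6}
  x = 5: [0↦1, 1↦4, 2↦0, 3↦2, 4↦2, 5↦6, 6↦6]  zeros at y ∈ {2}
  x = 6: [0↦3, 1↦0, 2↦0, 3↦2, 4↦5, 5↦1, 6↦3]  zeros at y ∈ {1, 2}
Collecting zeros: affine points = {(0, 3), (2, 2), (2, 3), (2, 6), (3, 3), (3, 4), (3, 6), (4, 4), (4, 5), (4, 6), (5, 2), (6, 1), (6, 2)}.
Total count |C(F_7)_aff| = 13.


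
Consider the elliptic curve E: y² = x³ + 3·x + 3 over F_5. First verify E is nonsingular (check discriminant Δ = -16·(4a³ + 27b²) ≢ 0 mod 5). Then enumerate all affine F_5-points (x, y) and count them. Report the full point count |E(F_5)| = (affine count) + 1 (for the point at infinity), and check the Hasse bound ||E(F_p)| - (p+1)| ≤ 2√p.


Affine points = {(3, 2), (3, 3), (4, 2), (4, 3)}; affine count = 4; |E(F_5)| = 5.

Discriminant check: Δ ∝ 4a³ + 27b² = 4·3³ + 27·3² = 4·27 + 27·9 ≡ 1 (mod 5). Nonzero ⇒ E is nonsingular.
For each x ∈ F_5, compute rhs = x³ + 3·x + 3 mod 5, then count y ∈ F_5 with y² ≡ rhs.
  x = 0: rhs = 3, matching y values: none (0 points).
  x = 1: rhs = 2, matching y values: none (0 points).
  x = 2: rhs = 2, matching y values: none (0 points).
  x = 3: rhs = 4, matching y values: 2, 3 (2 points).
  x = 4: rhs = 4, matching y values: 2, 3 (2 points).
Total affine count: 4.
Full point count |E(F_5)| = 4 + 1 = 5.
Hasse bound: |5 − (5+1)| = |-1| = 1 ≤ 2√5 ≈ 4.4721 ✓.


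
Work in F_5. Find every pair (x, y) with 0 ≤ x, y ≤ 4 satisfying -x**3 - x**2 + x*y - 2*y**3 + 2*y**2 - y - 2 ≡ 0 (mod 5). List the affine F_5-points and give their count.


Affine F_5-points: {(1, 3), (1, 4), (2, 2)}; count = 3.

For each of the 25 pairs (x, y) ∈ F_5², evaluate f(x, y) mod 5. Record the zeros.
  x = 0: [0↦3, 1↦2, 2↦3, 3↦4, 4↦3]  zeros at y ∈ ∅
  x = 1: [0↦1, 1↦1, 2↦3, 3↦0, 4↦0]  zeros at y ∈ {3, 4}
  x = 2: [0↦1, 1↦2, 2↦0, 3↦3, 4↦4]  zeros at y ∈ {2}
  x = 3: [0↦2, 1↦4, 2↦3, 3↦2, 4↦4]  zeros at y ∈ ∅
  x = 4: [0↦3, 1↦1, 2↦1, 3↦1, 4↦4]  zeros at y ∈ ∅
Collecting zeros: affine points = {(1, 3), (1, 4), (2, 2)}.
Total count |C(F_5)_aff| = 3.


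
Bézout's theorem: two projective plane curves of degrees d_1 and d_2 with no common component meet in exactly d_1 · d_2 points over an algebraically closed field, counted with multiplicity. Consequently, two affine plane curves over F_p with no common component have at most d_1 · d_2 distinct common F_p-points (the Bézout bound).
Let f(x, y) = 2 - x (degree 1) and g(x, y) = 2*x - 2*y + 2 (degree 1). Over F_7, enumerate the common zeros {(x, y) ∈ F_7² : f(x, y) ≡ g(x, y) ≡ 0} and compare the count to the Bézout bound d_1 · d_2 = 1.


Common zeros: {(2, 3)}; count = 1; Bézout bound = 1.

deg(f) = 1, deg(g) = 1, so Bézout bound = 1.
Scan x ∈ F_7. For each x, list the y ∈ F_7 with f(x, y) ≡ 0 and those with g(x, y) ≡ 0 (mod 7); the common zeros in that column are the intersection.
  x = 0: f ≡ 0 at y ∈ ∅; g ≡ 0 at y ∈ {1}; common: ∅.
  x = 1: f ≡ 0 at y ∈ ∅; g ≡ 0 at y ∈ {2}; common: ∅.
  x = 2: f ≡ 0 at y ∈ {0, 1, 2, 3, 4, 5, 6}; g ≡ 0 at y ∈ {3}; common: {3}.
  x = 3: f ≡ 0 at y ∈ ∅; g ≡ 0 at y ∈ {4}; common: ∅.
  x = 4: f ≡ 0 at y ∈ ∅; g ≡ 0 at y ∈ {5}; common: ∅.
  x = 5: f ≡ 0 at y ∈ ∅; g ≡ 0 at y ∈ {6}; common: ∅.
  x = 6: f ≡ 0 at y ∈ ∅; g ≡ 0 at y ∈ {0}; common: ∅.
Collecting: common zeros = {(2, 3)}, so the count is 1.
Comparison with the Bézout bound: 1 ≤ 1 = deg(f)·deg(g), as expected for curves with no common component (the bound is attained).


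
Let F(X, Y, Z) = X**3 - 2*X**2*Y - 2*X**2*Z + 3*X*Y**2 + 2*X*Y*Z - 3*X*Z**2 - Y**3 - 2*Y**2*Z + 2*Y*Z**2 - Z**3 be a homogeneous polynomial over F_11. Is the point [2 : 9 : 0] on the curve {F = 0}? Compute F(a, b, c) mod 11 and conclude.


F(2,9,0) ≡ 1 (mod 11); P is NOT on the curve.

Evaluate F(2, 9, 0) term-by-term (mod 11).
  X**3 ↦ 1·8·1·1 = 8
  -2*X**2*Y ↦ -2·4·9·1 = -72
  -2*X**2*Z ↦ -2·4·1·0 = 0
  3*X*Y**2 ↦ 3·2·81·1 = 486
  2*X*Y*Z ↦ 2·2·9·0 = 0
  -3*X*Z**2 ↦ -3·2·1·0 = 0
  -Y**3 ↦ -1·1·729·1 = -729
  -2*Y**2*Z ↦ -2·1·81·0 = 0
  2*Y*Z**2 ↦ 2·1·9·0 = 0
  -Z**3 ↦ -1·1·1·0 = 0
Sum: F(2, 9, 0) = (8) + (-72) + (0) + (486) + (0) + (0) + (-729) + (0) + (0) + (0) = -307.
Reducing mod 11: -307 ≡ 1 (mod 11).
Since F(a, b, c) ≡ 1 ≠ 0 (mod 11), P does NOT lie on the curve.


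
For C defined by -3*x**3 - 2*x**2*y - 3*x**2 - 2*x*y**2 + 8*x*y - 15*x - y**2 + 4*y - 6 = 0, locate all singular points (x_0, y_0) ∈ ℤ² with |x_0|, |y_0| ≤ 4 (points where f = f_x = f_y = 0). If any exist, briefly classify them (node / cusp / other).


Singular points: {(-1, 3)}; classification: cusp.

Compute partial derivatives:
  f_x = -9*x**2 - 4*x*y - 6*x - 2*y**2 + 8*y - 15.
  f_y = -2*x**2 - 4*x*y + 8*x - 2*y + 4.
Scan x_0 ∈ {−4, ..., 4}. For each x_0, f_y(x_0, y) is a polynomial in y; find its integer roots y ∈ {−4, ..., 4}, then test f_x and f at those candidates.
  x = -4: f_y(-4, y) = 14*y - 60; no integer root y with |y| ≤ 4.
  x = -3: f_y(-3, y) = 10*y - 38; no integer root y with |y| ≤ 4.
  x = -2: f_y(-2, y) = 6*y - 20; no integer root y with |y| ≤ 4.
  x = -1: f_y(-1, y) = 2*y - 6; vanishes at y ∈ {3}. (-1, 3): f_x = 0, f = 0 — SINGULAR.
  x = 0: f_y(0, y) = 4 - 2*y; vanishes at y ∈ {2}. (0, 2): f_x = -7 ≠ 0.
  x = 1: f_y(1, y) = 10 - 6*y; no integer root y with |y| ≤ 4.
  x = 2: f_y(2, y) = 12 - 10*y; no integer root y with |y| ≤ 4.
  x = 3: f_y(3, y) = 10 - 14*y; no integer root y with |y| ≤ 4.
  x = 4: f_y(4, y) = 4 - 18*y; no integer root y with |y| ≤ 4.
Only singular point on the grid: (-1, 3).
Classify: substitute x = -1 + u, y = 3 + v and expand: f = -3*u**3 - 2*u**2*v - 2*u*v**2 + v**2.
No constant or linear terms (consistent with a singular point). Quadratic part: v**2. Cubic part: -3*u**3 - 2*u**2*v - 2*u*v**2.
The quadratic part v**2 is a perfect square, so there is a single (double) tangent line v = 0, i.e. y = 3. Restricting the cubic part to that line (v = 0) leaves -3*u**3 ≠ 0, so f is not divisible by v and the branch is v² ≈ 3*u**3 to lowest order — this is a cusp.
Classification: cusp.


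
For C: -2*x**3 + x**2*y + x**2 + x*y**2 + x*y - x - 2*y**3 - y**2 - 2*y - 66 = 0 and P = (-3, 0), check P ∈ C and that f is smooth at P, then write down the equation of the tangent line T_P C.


Tangent line at P: -61*x + 4*y - 183 = 0.

Step 1: f(-3, 0) = 0, so P lies on C.
Step 2: partial derivatives
  f_x(x, y) = -6*x**2 + 2*x*y + 2*x + y**2 + y - 1, f_y(x, y) = x**2 + 2*x*y + x - 6*y**2 - 2*y - 2.
  f_x(P) = -61, f_y(P) = 4 (gradient nonzero, so P is smooth).
Step 3: tangent line at P: -61·(x − -3) + 4·(y − 0) = 0.
Expanding: -61*x + 4*y - 183 = 0.


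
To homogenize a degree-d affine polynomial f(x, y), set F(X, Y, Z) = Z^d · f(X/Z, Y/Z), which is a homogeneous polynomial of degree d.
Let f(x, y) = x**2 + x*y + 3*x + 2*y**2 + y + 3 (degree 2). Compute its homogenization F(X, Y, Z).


F(X, Y, Z) = X**2 + X*Y + 3*X*Z + 2*Y**2 + Y*Z + 3*Z**2

deg(f) = 2.
Substitute x = X/Z, y = Y/Z into f, then multiply by Z^2.
  monomial 1·x^2·y^0 ↦ 1·X^2·Y^0·Z^0.
  monomial 1·x^1·y^1 ↦ 1·X^1·Y^1·Z^0.
  monomial 3·x^1·y^0 ↦ 3·X^1·Y^0·Z^1.
  monomial 2·x^0·y^2 ↦ 2·X^0·Y^2·Z^0.
  monomial 1·x^0·y^1 ↦ 1·X^0·Y^1·Z^1.
  monomial 3·x^0·y^0 ↦ 3·X^0·Y^0·Z^2.
Collecting: F(X, Y, Z) = X**2 + X*Y + 3*X*Z + 2*Y**2 + Y*Z + 3*Z**2.


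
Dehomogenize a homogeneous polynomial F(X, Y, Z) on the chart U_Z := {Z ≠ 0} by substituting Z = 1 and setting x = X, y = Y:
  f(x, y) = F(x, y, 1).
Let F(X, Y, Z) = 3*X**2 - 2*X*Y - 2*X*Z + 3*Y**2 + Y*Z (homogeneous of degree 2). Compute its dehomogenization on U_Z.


f(x, y) = 3*x**2 - 2*x*y - 2*x + 3*y**2 + y

On U_Z we set Z = 1. Each monomial c·X^i·Y^j·Z^k in F becomes c·x^i·y^j·1^k = c·x^i·y^j.
Substituting Z = 1: F(X, Y, 1) = 3*x**2 - 2*x*y - 2*x + 3*y**2 + y.
Note: deg(f) ≤ deg(F) = 2; strict inequality happens when F is divisible by Z (lost terms).


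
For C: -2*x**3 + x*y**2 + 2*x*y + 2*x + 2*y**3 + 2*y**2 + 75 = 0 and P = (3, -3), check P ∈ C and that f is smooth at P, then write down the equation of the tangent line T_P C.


Tangent line at P: -49*x + 30*y + 237 = 0.

Step 1: f(3, -3) = 0, so P lies on C.
Step 2: partial derivatives
  f_x(x, y) = -6*x**2 + y**2 + 2*y + 2, f_y(x, y) = 2*x*y + 2*x + 6*y**2 + 4*y.
  f_x(P) = -49, f_y(P) = 30 (gradient nonzero, so P is smooth).
Step 3: tangent line at P: -49·(x − 3) + 30·(y − -3) = 0.
Expanding: -49*x + 30*y + 237 = 0.


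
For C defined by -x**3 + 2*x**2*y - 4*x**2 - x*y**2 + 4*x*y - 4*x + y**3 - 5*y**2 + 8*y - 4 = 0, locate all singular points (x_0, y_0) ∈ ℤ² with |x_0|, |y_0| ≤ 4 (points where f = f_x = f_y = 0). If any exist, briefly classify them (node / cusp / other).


Singular points: {(0, 2)}; classification: cusp.

Compute partial derivatives:
  f_x = -3*x**2 + 4*x*y - 8*x - y**2 + 4*y - 4.
  f_y = 2*x**2 - 2*x*y + 4*x + 3*y**2 - 10*y + 8.
Scan x_0 ∈ {−4, ..., 4}. For each x_0, f_y(x_0, y) is a polynomial in y; find its integer roots y ∈ {−4, ..., 4}, then test f_x and f at those candidates.
  x = -4: f_y(-4, y) = 3*y**2 - 2*y + 24; no integer root y with |y| ≤ 4.
  x = -3: f_y(-3, y) = 3*y**2 - 4*y + 14; no integer root y with |y| ≤ 4.
  x = -2: f_y(-2, y) = 3*y**2 - 6*y + 8; no integer root y with |y| ≤ 4.
  x = -1: f_y(-1, y) = 3*y**2 - 8*y + 6; no integer root y with |y| ≤ 4.
  x = 0: f_y(0, y) = 3*y**2 - 10*y + 8; vanishes at y ∈ {2}. (0, 2): f_x = 0, f = 0 — SINGULAR.
  x = 1: f_y(1, y) = 3*y**2 - 12*y + 14; no integer root y with |y| ≤ 4.
  x = 2: f_y(2, y) = 3*y**2 - 14*y + 24; no integer root y with |y| ≤ 4.
  x = 3: f_y(3, y) = 3*y**2 - 16*y + 38; no integer root y with |y| ≤ 4.
  x = 4: f_y(4, y) = 3*y**2 - 18*y + 56; no integer root y with |y| ≤ 4.
Only singular point on the grid: (0, 2).
Classify: substitute x = 0 + u, y = 2 + v and expand: f = -u**3 + 2*u**2*v - u*v**2 + v**3 + v**2.
No constant or linear terms (consistent with a singular point). Quadratic part: v**2. Cubic part: -u**3 + 2*u**2*v - u*v**2 + v**3.
The quadratic part v**2 is a perfect square, so there is a single (double) tangent line v = 0, i.e. y = 2. Restricting the cubic part to that line (v = 0) leaves -u**3 ≠ 0, so f is not divisible by v and the branch is v² ≈ u**3 to lowest order — this is a cusp.
Classification: cusp.


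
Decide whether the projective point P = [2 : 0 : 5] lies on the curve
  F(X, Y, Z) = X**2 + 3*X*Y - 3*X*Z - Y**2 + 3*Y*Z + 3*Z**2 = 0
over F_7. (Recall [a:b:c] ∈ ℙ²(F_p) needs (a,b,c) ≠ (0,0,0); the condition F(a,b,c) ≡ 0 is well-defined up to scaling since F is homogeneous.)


F(2,0,5) ≡ 0 (mod 7); P is on the curve.

Evaluate F(2, 0, 5) term-by-term (mod 7).
  X**2 ↦ 1·4·1·1 = 4
  3*X*Y ↦ 3·2·0·1 = 0
  -3*X*Z ↦ -3·2·1·5 = -30
  -Y**2 ↦ -1·1·0·1 = 0
  3*Y*Z ↦ 3·1·0·5 = 0
  3*Z**2 ↦ 3·1·1·25 = 75
Sum: F(2, 0, 5) = (4) + (0) + (-30) + (0) + (0) + (75) = 49.
Reducing mod 7: 49 ≡ 0 (mod 7).
Since F(a, b, c) ≡ 0 (mod 7), P lies on the curve.


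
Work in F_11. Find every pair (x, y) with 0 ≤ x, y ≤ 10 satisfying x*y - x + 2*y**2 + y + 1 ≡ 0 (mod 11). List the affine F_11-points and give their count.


Affine F_11-points: {(0, 2), (0, 3), (1, 0), (1, 10), (4, 6), (4, 8), (6, 4), (6, 9), (8, 5), (8, 7)}; count = 10.

For each of the 121 pairs (x, y) ∈ F_11², evaluate f(x, y) mod 11. Record the zeros.
  x = 0: [0↦1, 1↦4, 2↦0, 3↦0, 4↦4, 5↦1, 6↦2, 7↦7, 8↦5, 9↦7, 10↦2]  zeros at y ∈ {2, 3}
  x = 1: [0↦0, 1↦4, 2↦1, 3↦2, 4↦7, 5↦5, 6↦7, 7↦2, 8↦1, 9↦4, 10↦0]  zeros at y ∈ {0, 10}
  x = 2: [0↦10, 1↦4, 2↦2, 3↦4, 4↦10, 5↦9, 6↦1, 7↦8, 8↦8, 9↦1, 10↦9]  zeros at y ∈ ∅
  x = 3: [0↦9, 1↦4, 2↦3, 3↦6, 4↦2, 5↦2, 6↦6, 7↦3, 8↦4, 9↦9, 10↦7]  zeros at y ∈ ∅
  x = 4: [0↦8, 1↦4, 2↦4, 3↦8, 4↦5, 5↦6, 6↦0, 7↦9, 8↦0, 9↦6, 10↦5]  zeros at y ∈ {6, 8}
  x = 5: [0↦7, 1↦4, 2↦5, 3↦10, 4↦8, 5↦10, 6↦5, 7↦4, 8↦7, 9↦3, 10↦3]  zeros at y ∈ ∅
  x = 6: [0↦6, 1↦4, 2↦6, 3↦1, 4↦0, 5↦3, 6↦10, 7↦10, 8↦3, 9↦0, 10↦1]  zeros at y ∈ {4, 9}
  x = 7: [0↦5, 1↦4, 2↦7, 3↦3, 4↦3, 5↦7, 6↦4, 7↦5, 8↦10, 9↦8, 10↦10]  zeros at y ∈ ∅
  x = 8: [0↦4, 1↦4, 2↦8, 3↦5, 4↦6, 5↦0, 6↦9, 7↦0, 8↦6, 9↦5, 10↦8]  zeros at y ∈ {5, 7}
  x = 9: [0↦3, 1↦4, 2↦9, 3↦7, 4↦9, 5↦4, 6↦3, 7↦6, 8↦2, 9↦2, 10↦6]  zeros at y ∈ ∅
  x = 10: [0↦2, 1↦4, 2↦10, 3↦9, 4↦1, 5↦8, 6↦8, 7↦1, 8↦9, 9↦10, 10↦4]  zeros at y ∈ ∅
Collecting zeros: affine points = {(0, 2), (0, 3), (1, 0), (1, 10), (4, 6), (4, 8), (6, 4), (6, 9), (8, 5), (8, 7)}.
Total count |C(F_11)_aff| = 10.


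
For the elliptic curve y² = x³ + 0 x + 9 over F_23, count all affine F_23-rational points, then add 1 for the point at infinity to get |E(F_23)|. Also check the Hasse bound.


Affine points = {(0, 3), (0, 20), (3, 6), (3, 17), (4, 2), (4, 21), (6, 8), (6, 15), (9, 5), (9, 18), (11, 11), (11, 12), (12, 9), (12, 14), (14, 4), (14, 19), (15, 7), (15, 16), (17, 0), (21, 1), (21, 22), (22, 10), (22, 13)}; affine count = 23; |E(F_23)| = 24.

Discriminant check: Δ ∝ 4a³ + 27b² = 4·0³ + 27·9² = 4·0 + 27·81 ≡ 2 (mod 23). Nonzero ⇒ E is nonsingular.
For each x ∈ F_23, compute rhs = x³ + 0·x + 9 mod 23, then count y ∈ F_23 with y² ≡ rhs.
  x = 0: rhs = 9, matching y values: 3, 20 (2 points).
  x = 1: rhs = 10, matching y values: none (0 points).
  x = 2: rhs = 17, matching y values: none (0 points).
  x = 3: rhs = 13, matching y values: 6, 17 (2 points).
  x = 4: rhs = 4, matching y values: 2, 21 (2 points).
  x = 5: rhs = 19, matching y values: none (0 points).
  x = 6: rhs = 18, matching y values: 8, 15 (2 points).
  x = 7: rhs = 7, matching y values: none (0 points).
  x = 8: rhs = 15, matching y values: none (0 points).
  x = 9: rhs = 2, matching y values: 5, 18 (2 points).
  x = 10: rhs = 20, matching y values: none (0 points).
  x = 11: rhs = 6, matching y values: 11, 12 (2 points).
  x = 12: rhs = 12, matching y values: 9, 14 (2 points).
  x = 13: rhs = 21, matching y values: none (0 points).
  x = 14: rhs = 16, matching y values: 4, 19 (2 points).
  x = 15: rhs = 3, matching y values: 7, 16 (2 points).
  x = 16: rhs = 11, matching y values: none (0 points).
  x = 17: rhs = 0, matching y values: 0 (1 points).
  x = 18: rhs = 22, matching y values: none (0 points).
  x = 19: rhs = 14, matching y values: none (0 points).
  x = 20: rhs = 5, matching y values: none (0 points).
  x = 21: rhs = 1, matching y values: 1, 22 (2 points).
  x = 22: rhs = 8, matching y values: 10, 13 (2 points).
Total affine count: 23.
Full point count |E(F_23)| = 23 + 1 = 24.
Hasse bound: |24 − (23+1)| = |0| = 0 ≤ 2√23 ≈ 9.5917 ✓.


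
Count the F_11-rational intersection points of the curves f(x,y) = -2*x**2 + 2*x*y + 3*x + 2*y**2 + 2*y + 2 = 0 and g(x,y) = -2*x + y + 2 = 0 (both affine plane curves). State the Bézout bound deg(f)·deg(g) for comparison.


Common zeros: ∅; count = 0; Bézout bound = 2.

deg(f) = 2, deg(g) = 1, so Bézout bound = 2.
Scan x ∈ F_11. For each x, list the y ∈ F_11 with f(x, y) ≡ 0 and those with g(x, y) ≡ 0 (mod 11); the common zeros in that column are the intersection.
  x = 0: f ≡ 0 at y ∈ ∅; g ≡ 0 at y ∈ {9}; common: ∅.
  x = 1: f ≡ 0 at y ∈ {3, 6}; g ≡ 0 at y ∈ {0}; common: ∅.
  x = 2: f ≡ 0 at y ∈ {0, 8}; g ≡ 0 at y ∈ {2}; common: ∅.
  x = 3: f ≡ 0 at y ∈ ∅; g ≡ 0 at y ∈ {4}; common: ∅.
  x = 4: f ≡ 0 at y ∈ ∅; g ≡ 0 at y ∈ {6}; common: ∅.
  x = 5: f ≡ 0 at y ∈ {0, 5}; g ≡ 0 at y ∈ {8}; common: ∅.
  x = 6: f ≡ 0 at y ∈ ∅; g ≡ 0 at y ∈ {10}; common: ∅.
  x = 7: f ≡ 0 at y ∈ {5, 9}; g ≡ 0 at y ∈ {1}; common: ∅.
  x = 8: f ≡ 0 at y ∈ ∅; g ≡ 0 at y ∈ {3}; common: ∅.
  x = 9: f ≡ 0 at y ∈ {3, 9}; g ≡ 0 at y ∈ {5}; common: ∅.
  x = 10: f ≡ 0 at y ∈ ∅; g ≡ 0 at y ∈ {7}; common: ∅.
Collecting: common zeros = ∅, so the count is 0.
Comparison with the Bézout bound: 0 ≤ 2 = deg(f)·deg(g), as expected for curves with no common component (the affine F_11-count falls short of the bound because intersections may lie at infinity, over extension fields, or carry multiplicity).


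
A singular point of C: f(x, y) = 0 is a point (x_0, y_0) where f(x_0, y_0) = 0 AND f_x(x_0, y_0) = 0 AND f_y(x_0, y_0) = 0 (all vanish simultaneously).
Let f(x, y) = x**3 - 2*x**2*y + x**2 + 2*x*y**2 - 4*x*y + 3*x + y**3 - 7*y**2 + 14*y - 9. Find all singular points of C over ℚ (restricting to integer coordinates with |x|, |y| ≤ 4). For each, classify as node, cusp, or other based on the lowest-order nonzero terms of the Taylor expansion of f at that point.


Singular points: {(1, 2)}; classification: cusp.

Compute partial derivatives:
  f_x = 3*x**2 - 4*x*y + 2*x + 2*y**2 - 4*y + 3.
  f_y = -2*x**2 + 4*x*y - 4*x + 3*y**2 - 14*y + 14.
Scan x_0 ∈ {−4, ..., 4}. For each x_0, f_y(x_0, y) is a polynomial in y; find its integer roots y ∈ {−4, ..., 4}, then test f_x and f at those candidates.
  x = -4: f_y(-4, y) = 3*y**2 - 30*y - 2; no integer root y with |y| ≤ 4.
  x = -3: f_y(-3, y) = 3*y**2 - 26*y + 8; no integer root y with |y| ≤ 4.
  x = -2: f_y(-2, y) = 3*y**2 - 22*y + 14; no integer root y with |y| ≤ 4.
  x = -1: f_y(-1, y) = 3*y**2 - 18*y + 16; no integer root y with |y| ≤ 4.
  x = 0: f_y(0, y) = 3*y**2 - 14*y + 14; no integer root y with |y| ≤ 4.
  x = 1: f_y(1, y) = 3*y**2 - 10*y + 8; vanishes at y ∈ {2}. (1, 2): f_x = 0, f = 0 — SINGULAR.
  x = 2: f_y(2, y) = 3*y**2 - 6*y - 2; no integer root y with |y| ≤ 4.
  x = 3: f_y(3, y) = 3*y**2 - 2*y - 16; vanishes at y ∈ {-2}. (3, -2): f_x = 76 ≠ 0.
  x = 4: f_y(4, y) = 3*y**2 + 2*y - 34; no integer root y with |y| ≤ 4.
Only singular point on the grid: (1, 2).
Classify: substitute x = 1 + u, y = 2 + v and expand: f = u**3 - 2*u**2*v + 2*u*v**2 + v**3 + v**2.
No constant or linear terms (consistent with a singular point). Quadratic part: v**2. Cubic part: u**3 - 2*u**2*v + 2*u*v**2 + v**3.
The quadratic part v**2 is a perfect square, so there is a single (double) tangent line v = 0, i.e. y = 2. Restricting the cubic part to that line (v = 0) leaves u**3 ≠ 0, so f is not divisible by v and the branch is v² ≈ -u**3 to lowest order — this is a cusp.
Classification: cusp.


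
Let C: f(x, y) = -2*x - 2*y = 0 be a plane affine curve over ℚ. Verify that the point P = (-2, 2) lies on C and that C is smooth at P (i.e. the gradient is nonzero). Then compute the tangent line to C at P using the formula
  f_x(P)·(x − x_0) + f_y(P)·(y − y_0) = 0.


Tangent line at P: -2*x - 2*y = 0.

Step 1: f(-2, 2) = 0, so P lies on C.
Step 2: partial derivatives
  f_x(x, y) = -2, f_y(x, y) = -2.
  f_x(P) = -2, f_y(P) = -2 (gradient nonzero, so P is smooth).
Step 3: tangent line at P: -2·(x − -2) + -2·(y − 2) = 0.
Expanding: -2*x - 2*y = 0.


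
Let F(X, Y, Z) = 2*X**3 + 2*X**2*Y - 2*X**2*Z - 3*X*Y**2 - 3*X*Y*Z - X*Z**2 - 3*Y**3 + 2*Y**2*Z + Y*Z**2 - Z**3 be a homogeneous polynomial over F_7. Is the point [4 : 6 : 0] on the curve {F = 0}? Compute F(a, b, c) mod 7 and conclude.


F(4,6,0) ≡ 3 (mod 7); P is NOT on the curve.

Evaluate F(4, 6, 0) term-by-term (mod 7).
  2*X**3 ↦ 2·64·1·1 = 128
  2*X**2*Y ↦ 2·16·6·1 = 192
  -2*X**2*Z ↦ -2·16·1·0 = 0
  -3*X*Y**2 ↦ -3·4·36·1 = -432
  -3*X*Y*Z ↦ -3·4·6·0 = 0
  -X*Z**2 ↦ -1·4·1·0 = 0
  -3*Y**3 ↦ -3·1·216·1 = -648
  2*Y**2*Z ↦ 2·1·36·0 = 0
  Y*Z**2 ↦ 1·1·6·0 = 0
  -Z**3 ↦ -1·1·1·0 = 0
Sum: F(4, 6, 0) = (128) + (192) + (0) + (-432) + (0) + (0) + (-648) + (0) + (0) + (0) = -760.
Reducing mod 7: -760 ≡ 3 (mod 7).
Since F(a, b, c) ≡ 3 ≠ 0 (mod 7), P does NOT lie on the curve.


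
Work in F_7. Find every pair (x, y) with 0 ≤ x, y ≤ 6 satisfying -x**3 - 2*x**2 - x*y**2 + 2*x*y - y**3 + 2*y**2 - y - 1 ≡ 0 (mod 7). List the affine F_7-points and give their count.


Affine F_7-points: {(2, 3), (4, 6), (5, 3), (5, 4)}; count = 4.

For each of the 49 pairs (x, y) ∈ F_7², evaluate f(x, y) mod 7. Record the zeros.
  x = 0: [0↦6, 1↦6, 2↦4, 3↦1, 4↦5, 5↦3, 6↦3]  zeros at y ∈ ∅
  x = 1: [0↦3, 1↦4, 2↦1, 3↦2, 4↦1, 5↦6, 6↦4]  zeros at y ∈ ∅
  x = 2: [0↦4, 1↦6, 2↦2, 3↦0, 4↦1, 5↦6, 6↦2]  zeros at y ∈ {3}
  x = 3: [0↦3, 1↦6, 2↦1, 3↦3, 4↦6, 5↦4, 6↦5]  zeros at y ∈ ∅
  x = 4: [0↦1, 1↦5, 2↦6, 3↦5, 4↦3, 5↦1, 6↦0]  zeros at y ∈ {6}
  x = 5: [0↦6, 1↦4, 2↦4, 3↦0, 4↦0, 5↦5, 6↦2]  zeros at y ∈ {3, 4}
  x = 6: [0↦5, 1↦4, 2↦3, 3↦3, 4↦5, 5↦3, 6↦5]  zeros at y ∈ ∅
Collecting zeros: affine points = {(2, 3), (4, 6), (5, 3), (5, 4)}.
Total count |C(F_7)_aff| = 4.


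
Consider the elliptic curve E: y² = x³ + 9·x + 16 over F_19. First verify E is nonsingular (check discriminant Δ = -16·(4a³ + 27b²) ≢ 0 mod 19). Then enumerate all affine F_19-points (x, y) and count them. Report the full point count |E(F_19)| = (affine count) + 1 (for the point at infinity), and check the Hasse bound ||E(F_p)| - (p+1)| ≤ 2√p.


Affine points = {(0, 4), (0, 15), (1, 8), (1, 11), (2, 2), (2, 17), (6, 1), (6, 18), (7, 2), (7, 17), (8, 7), (8, 12), (9, 3), (9, 16), (10, 2), (10, 17), (12, 3), (12, 16), (14, 6), (14, 13), (15, 7), (15, 12), (16, 0), (17, 3), (17, 16), (18, 5), (18, 14)}; affine count = 27; |E(F_19)| = 28.

Discriminant check: Δ ∝ 4a³ + 27b² = 4·9³ + 27·16² = 4·729 + 27·256 ≡ 5 (mod 19). Nonzero ⇒ E is nonsingular.
For each x ∈ F_19, compute rhs = x³ + 9·x + 16 mod 19, then count y ∈ F_19 with y² ≡ rhs.
  x = 0: rhs = 16, matching y values: 4, 15 (2 points).
  x = 1: rhs = 7, matching y values: 8, 11 (2 points).
  x = 2: rhs = 4, matching y values: 2, 17 (2 points).
  x = 3: rhs = 13, matching y values: none (0 points).
  x = 4: rhs = 2, matching y values: none (0 points).
  x = 5: rhs = 15, matching y values: none (0 points).
  x = 6: rhs = 1, matching y values: 1, 18 (2 points).
  x = 7: rhs = 4, matching y values: 2, 17 (2 points).
  x = 8: rhs = 11, matching y values: 7, 12 (2 points).
  x = 9: rhs = 9, matching y values: 3, 16 (2 points).
  x = 10: rhs = 4, matching y values: 2, 17 (2 points).
  x = 11: rhs = 2, matching y values: none (0 points).
  x = 12: rhs = 9, matching y values: 3, 16 (2 points).
  x = 13: rhs = 12, matching y values: none (0 points).
  x = 14: rhs = 17, matching y values: 6, 13 (2 points).
  x = 15: rhs = 11, matching y values: 7, 12 (2 points).
  x = 16: rhs = 0, matching y values: 0 (1 points).
  x = 17: rhs = 9, matching y values: 3, 16 (2 points).
  x = 18: rhs = 6, matching y values: 5, 14 (2 points).
Total affine count: 27.
Full point count |E(F_19)| = 27 + 1 = 28.
Hasse bound: |28 − (19+1)| = |8| = 8 ≤ 2√19 ≈ 8.7178 ✓.


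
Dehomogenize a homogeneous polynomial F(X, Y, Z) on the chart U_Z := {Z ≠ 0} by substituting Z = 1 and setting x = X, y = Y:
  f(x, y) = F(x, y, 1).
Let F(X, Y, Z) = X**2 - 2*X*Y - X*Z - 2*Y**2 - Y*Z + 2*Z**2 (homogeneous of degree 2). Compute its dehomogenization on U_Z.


f(x, y) = x**2 - 2*x*y - x - 2*y**2 - y + 2

On U_Z we set Z = 1. Each monomial c·X^i·Y^j·Z^k in F becomes c·x^i·y^j·1^k = c·x^i·y^j.
Substituting Z = 1: F(X, Y, 1) = x**2 - 2*x*y - x - 2*y**2 - y + 2.
Note: deg(f) ≤ deg(F) = 2; strict inequality happens when F is divisible by Z (lost terms).


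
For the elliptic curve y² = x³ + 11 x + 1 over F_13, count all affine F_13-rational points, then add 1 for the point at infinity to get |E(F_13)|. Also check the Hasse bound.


Affine points = {(0, 1), (0, 12), (1, 0), (3, 3), (3, 10), (5, 5), (5, 8), (6, 6), (6, 7), (8, 4), (8, 9), (9, 6), (9, 7), (11, 6), (11, 7)}; affine count = 15; |E(F_13)| = 16.

Discriminant check: Δ ∝ 4a³ + 27b² = 4·11³ + 27·1² = 4·1331 + 27·1 ≡ 8 (mod 13). Nonzero ⇒ E is nonsingular.
For each x ∈ F_13, compute rhs = x³ + 11·x + 1 mod 13, then count y ∈ F_13 with y² ≡ rhs.
  x = 0: rhs = 1, matching y values: 1, 12 (2 points).
  x = 1: rhs = 0, matching y values: 0 (1 points).
  x = 2: rhs = 5, matching y values: none (0 points).
  x = 3: rhs = 9, matching y values: 3, 10 (2 points).
  x = 4: rhs = 5, matching y values: none (0 points).
  x = 5: rhs = 12, matching y values: 5, 8 (2 points).
  x = 6: rhs = 10, matching y values: 6, 7 (2 points).
  x = 7: rhs = 5, matching y values: none (0 points).
  x = 8: rhs = 3, matching y values: 4, 9 (2 points).
  x = 9: rhs = 10, matching y values: 6, 7 (2 points).
  x = 10: rhs = 6, matching y values: none (0 points).
  x = 11: rhs = 10, matching y values: 6, 7 (2 points).
  x = 12: rhs = 2, matching y values: none (0 points).
Total affine count: 15.
Full point count |E(F_13)| = 15 + 1 = 16.
Hasse bound: |16 − (13+1)| = |2| = 2 ≤ 2√13 ≈ 7.2111 ✓.


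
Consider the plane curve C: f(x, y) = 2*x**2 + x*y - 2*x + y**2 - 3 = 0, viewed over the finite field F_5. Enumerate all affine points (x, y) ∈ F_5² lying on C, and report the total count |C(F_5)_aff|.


Affine F_5-points: {(2, 4)}; count = 1.

For each of the 25 pairs (x, y) ∈ F_5², evaluate f(x, y) mod 5. Record the zeros.
  x = 0: [0↦2, 1↦3, 2↦1, 3↦1, 4↦3]  zeros at y ∈ ∅
  x = 1: [0↦2, 1↦4, 2↦3, 3↦4, 4↦2]  zeros at y ∈ ∅
  x = 2: [0↦1, 1↦4, 2↦4, 3↦1, 4↦0]  zeros at y ∈ {4}
  x = 3: [0↦4, 1↦3, 2↦4, 3↦2, 4↦2]  zeros at y ∈ ∅
  x = 4: [0↦1, 1↦1, 2↦3, 3↦2, 4↦3]  zeros at y ∈ ∅
Collecting zeros: affine points = {(2, 4)}.
Total count |C(F_5)_aff| = 1.


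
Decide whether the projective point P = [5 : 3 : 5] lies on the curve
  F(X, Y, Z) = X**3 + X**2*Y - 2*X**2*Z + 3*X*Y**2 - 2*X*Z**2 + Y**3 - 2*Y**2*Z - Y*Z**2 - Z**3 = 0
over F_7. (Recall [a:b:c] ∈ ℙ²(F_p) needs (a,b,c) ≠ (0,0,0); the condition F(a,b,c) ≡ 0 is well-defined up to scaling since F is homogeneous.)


F(5,3,5) ≡ 6 (mod 7); P is NOT on the curve.

Evaluate F(5, 3, 5) term-by-term (mod 7).
  X**3 ↦ 1·125·1·1 = 125
  X**2*Y ↦ 1·25·3·1 = 75
  -2*X**2*Z ↦ -2·25·1·5 = -250
  3*X*Y**2 ↦ 3·5·9·1 = 135
  -2*X*Z**2 ↦ -2·5·1·25 = -250
  Y**3 ↦ 1·1·27·1 = 27
  -2*Y**2*Z ↦ -2·1·9·5 = -90
  -Y*Z**2 ↦ -1·1·3·25 = -75
  -Z**3 ↦ -1·1·1·125 = -125
Sum: F(5, 3, 5) = (125) + (75) + (-250) + (135) + (-250) + (27) + (-90) + (-75) + (-125) = -428.
Reducing mod 7: -428 ≡ 6 (mod 7).
Since F(a, b, c) ≡ 6 ≠ 0 (mod 7), P does NOT lie on the curve.


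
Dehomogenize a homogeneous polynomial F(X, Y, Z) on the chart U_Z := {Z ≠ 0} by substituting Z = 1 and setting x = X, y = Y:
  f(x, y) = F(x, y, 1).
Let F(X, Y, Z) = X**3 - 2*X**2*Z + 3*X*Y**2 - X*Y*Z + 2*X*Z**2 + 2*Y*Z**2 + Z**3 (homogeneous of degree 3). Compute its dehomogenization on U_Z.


f(x, y) = x**3 - 2*x**2 + 3*x*y**2 - x*y + 2*x + 2*y + 1

On U_Z we set Z = 1. Each monomial c·X^i·Y^j·Z^k in F becomes c·x^i·y^j·1^k = c·x^i·y^j.
Substituting Z = 1: F(X, Y, 1) = x**3 - 2*x**2 + 3*x*y**2 - x*y + 2*x + 2*y + 1.
Note: deg(f) ≤ deg(F) = 3; strict inequality happens when F is divisible by Z (lost terms).


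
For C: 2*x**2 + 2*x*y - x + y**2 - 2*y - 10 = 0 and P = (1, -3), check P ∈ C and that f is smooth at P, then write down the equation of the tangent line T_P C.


Tangent line at P: -3*x - 6*y - 15 = 0.

Step 1: f(1, -3) = 0, so P lies on C.
Step 2: partial derivatives
  f_x(x, y) = 4*x + 2*y - 1, f_y(x, y) = 2*x + 2*y - 2.
  f_x(P) = -3, f_y(P) = -6 (gradient nonzero, so P is smooth).
Step 3: tangent line at P: -3·(x − 1) + -6·(y − -3) = 0.
Expanding: -3*x - 6*y - 15 = 0.


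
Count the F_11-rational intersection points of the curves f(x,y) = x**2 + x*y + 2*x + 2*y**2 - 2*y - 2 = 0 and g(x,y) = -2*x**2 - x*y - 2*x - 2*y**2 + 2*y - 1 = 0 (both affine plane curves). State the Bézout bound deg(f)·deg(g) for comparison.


Common zeros: ∅; count = 0; Bézout bound = 4.

deg(f) = 2, deg(g) = 2, so Bézout bound = 4.
Scan x ∈ F_11. For each x, list the y ∈ F_11 with f(x, y) ≡ 0 and those with g(x, y) ≡ 0 (mod 11); the common zeros in that column are the intersection.
  x = 0: f ≡ 0 at y ∈ {4, 8}; g ≡ 0 at y ∈ ∅; common: ∅.
  x = 1: f ≡ 0 at y ∈ {8, 9}; g ≡ 0 at y ∈ {2, 4}; common: ∅.
  x = 2: f ≡ 0 at y ∈ ∅; g ≡ 0 at y ∈ ∅; common: ∅.
  x = 3: f ≡ 0 at y ∈ ∅; g ≡ 0 at y ∈ ∅; common: ∅.
  x = 4: f ≡ 0 at y ∈ {0, 10}; g ≡ 0 at y ∈ ∅; common: ∅.
  x = 5: f ≡ 0 at y ∈ {0, 4}; g ≡ 0 at y ∈ {1, 3}; common: ∅.
  x = 6: f ≡ 0 at y ∈ {10}; g ≡ 0 at y ∈ ∅; common: ∅.
  x = 7: f ≡ 0 at y ∈ ∅; g ≡ 0 at y ∈ {4, 10}; common: ∅.
  x = 8: f ≡ 0 at y ∈ ∅; g ≡ 0 at y ∈ {2, 6}; common: ∅.
  x = 9: f ≡ 0 at y ∈ ∅; g ≡ 0 at y ∈ {3, 10}; common: ∅.
  x = 10: f ≡ 0 at y ∈ {9}; g ≡ 0 at y ∈ {1, 6}; common: ∅.
Collecting: common zeros = ∅, so the count is 0.
Comparison with the Bézout bound: 0 ≤ 4 = deg(f)·deg(g), as expected for curves with no common component (the affine F_11-count falls short of the bound because intersections may lie at infinity, over extension fields, or carry multiplicity).


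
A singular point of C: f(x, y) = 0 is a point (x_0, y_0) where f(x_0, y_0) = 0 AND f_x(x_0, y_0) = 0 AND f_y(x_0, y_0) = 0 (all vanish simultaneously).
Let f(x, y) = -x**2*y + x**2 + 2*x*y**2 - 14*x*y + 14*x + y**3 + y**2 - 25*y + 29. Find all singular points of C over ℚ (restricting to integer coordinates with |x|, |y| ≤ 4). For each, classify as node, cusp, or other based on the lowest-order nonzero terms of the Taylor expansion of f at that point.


Singular points: {(-3, 2)}; classification: node.

Compute partial derivatives:
  f_x = -2*x*y + 2*x + 2*y**2 - 14*y + 14.
  f_y = -x**2 + 4*x*y - 14*x + 3*y**2 + 2*y - 25.
Scan x_0 ∈ {−4, ..., 4}. For each x_0, f_y(x_0, y) is a polynomial in y; find its integer roots y ∈ {−4, ..., 4}, then test f_x and f at those candidates.
  x = -4: f_y(-4, y) = 3*y**2 - 14*y + 15; vanishes at y ∈ {3}. (-4, 3): f_x = 6 ≠ 0.
  x = -3: f_y(-3, y) = 3*y**2 - 10*y + 8; vanishes at y ∈ {2}. (-3, 2): f_x = 0, f = 0 — SINGULAR.
  x = -2: f_y(-2, y) = 3*y**2 - 6*y - 1; no integer root y with |y| ≤ 4.
  x = -1: f_y(-1, y) = 3*y**2 - 2*y - 12; no integer root y with |y| ≤ 4.
  x = 0: f_y(0, y) = 3*y**2 + 2*y - 25; no integer root y with |y| ≤ 4.
  x = 1: f_y(1, y) = 3*y**2 + 6*y - 40; no integer root y with |y| ≤ 4.
  x = 2: f_y(2, y) = 3*y**2 + 10*y - 57; vanishes at y ∈ {3}. (2, 3): f_x = -18 ≠ 0.
  x = 3: f_y(3, y) = 3*y**2 + 14*y - 76; no integer root y with |y| ≤ 4.
  x = 4: f_y(4, y) = 3*y**2 + 18*y - 97; no integer root y with |y| ≤ 4.
Only singular point on the grid: (-3, 2).
Classify: substitute x = -3 + u, y = 2 + v and expand: f = -u**2*v - u**2 + 2*u*v**2 + v**3 + v**2.
No constant or linear terms (consistent with a singular point). Quadratic part: -u**2 + v**2. Cubic part: -u**2*v + 2*u*v**2 + v**3.
The quadratic part v**2 - u**2 = (v − u)(v + u) splits into two distinct linear factors, so there are two distinct tangent lines y − 2 = ±(x − -3) — this is a node (ordinary double point).
Classification: node.


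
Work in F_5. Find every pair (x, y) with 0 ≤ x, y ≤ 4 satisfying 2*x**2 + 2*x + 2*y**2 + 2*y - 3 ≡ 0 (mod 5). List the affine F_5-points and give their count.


Affine F_5-points: {(1, 1), (1, 3), (3, 1), (3, 3)}; count = 4.

For each of the 25 pairs (x, y) ∈ F_5², evaluate f(x, y) mod 5. Record the zeros.
  x = 0: [0↦2, 1↦1, 2↦4, 3↦1, 4↦2]  zeros at y ∈ ∅
  x = 1: [0↦1, 1↦0, 2↦3, 3↦0, 4↦1]  zeros at y ∈ {1, 3}
  x = 2: [0↦4, 1↦3, 2↦1, 3↦3, 4↦4]  zeros at y ∈ ∅
  x = 3: [0↦1, 1↦0, 2↦3, 3↦0, 4↦1]  zeros at y ∈ {1, 3}
  x = 4: [0↦2, 1↦1, 2↦4, 3↦1, 4↦2]  zeros at y ∈ ∅
Collecting zeros: affine points = {(1, 1), (1, 3), (3, 1), (3, 3)}.
Total count |C(F_5)_aff| = 4.


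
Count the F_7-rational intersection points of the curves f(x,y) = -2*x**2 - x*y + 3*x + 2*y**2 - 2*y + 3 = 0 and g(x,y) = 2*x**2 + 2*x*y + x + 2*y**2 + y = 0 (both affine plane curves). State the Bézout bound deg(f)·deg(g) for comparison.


Common zeros: {(2, 6)}; count = 1; Bézout bound = 4.

deg(f) = 2, deg(g) = 2, so Bézout bound = 4.
Scan x ∈ F_7. For each x, list the y ∈ F_7 with f(x, y) ≡ 0 and those with g(x, y) ≡ 0 (mod 7); the common zeros in that column are the intersection.
  x = 0: f ≡ 0 at y ∈ {2, 6}; g ≡ 0 at y ∈ {0, 3}; common: ∅.
  x = 1: f ≡ 0 at y ∈ ∅; g ≡ 0 at y ∈ ∅; common: ∅.
  x = 2: f ≡ 0 at y ∈ {3, 6}; g ≡ 0 at y ∈ {2, 6}; common: {6}.
  x = 3: f ≡ 0 at y ∈ ∅; g ≡ 0 at y ∈ {0}; common: ∅.
  x = 4: f ≡ 0 at y ∈ {1, 2}; g ≡ 0 at y ∈ ∅; common: ∅.
  x = 5: f ≡ 0 at y ∈ {3, 4}; g ≡ 0 at y ∈ ∅; common: ∅.
  x = 6: f ≡ 0 at y ∈ ∅; g ≡ 0 at y ∈ {2}; common: ∅.
Collecting: common zeros = {(2, 6)}, so the count is 1.
Comparison with the Bézout bound: 1 ≤ 4 = deg(f)·deg(g), as expected for curves with no common component (the affine F_7-count falls short of the bound because intersections may lie at infinity, over extension fields, or carry multiplicity).


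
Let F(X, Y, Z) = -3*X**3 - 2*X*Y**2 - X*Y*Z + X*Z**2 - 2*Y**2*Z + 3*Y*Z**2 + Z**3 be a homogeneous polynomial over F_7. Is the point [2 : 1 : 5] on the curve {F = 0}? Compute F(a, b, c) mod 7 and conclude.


F(2,1,5) ≡ 6 (mod 7); P is NOT on the curve.

Evaluate F(2, 1, 5) term-by-term (mod 7).
  -3*X**3 ↦ -3·8·1·1 = -24
  -2*X*Y**2 ↦ -2·2·1·1 = -4
  -X*Y*Z ↦ -1·2·1·5 = -10
  X*Z**2 ↦ 1·2·1·25 = 50
  -2*Y**2*Z ↦ -2·1·1·5 = -10
  3*Y*Z**2 ↦ 3·1·1·25 = 75
  Z**3 ↦ 1·1·1·125 = 125
Sum: F(2, 1, 5) = (-24) + (-4) + (-10) + (50) + (-10) + (75) + (125) = 202.
Reducing mod 7: 202 ≡ 6 (mod 7).
Since F(a, b, c) ≡ 6 ≠ 0 (mod 7), P does NOT lie on the curve.
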